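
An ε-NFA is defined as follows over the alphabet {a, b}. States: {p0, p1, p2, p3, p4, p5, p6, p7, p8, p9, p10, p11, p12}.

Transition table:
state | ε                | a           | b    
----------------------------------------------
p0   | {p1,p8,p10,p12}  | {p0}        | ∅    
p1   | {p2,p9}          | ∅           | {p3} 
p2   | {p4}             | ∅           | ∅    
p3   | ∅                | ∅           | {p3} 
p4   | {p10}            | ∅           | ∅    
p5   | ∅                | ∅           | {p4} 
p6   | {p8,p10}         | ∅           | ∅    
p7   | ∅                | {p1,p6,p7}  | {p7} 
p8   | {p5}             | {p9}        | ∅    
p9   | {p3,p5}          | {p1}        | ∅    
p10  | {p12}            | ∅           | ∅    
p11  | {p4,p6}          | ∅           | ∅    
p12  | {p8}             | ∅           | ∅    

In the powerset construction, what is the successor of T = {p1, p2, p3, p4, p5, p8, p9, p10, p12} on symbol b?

{p3, p4, p5, p8, p10, p12}

p1 on b → {p3}.
p3 on b → {p3}.
p5 on b → {p4}.
No b-transition from p2, p4, p8, p9, p10, p12.
Union after reading b: {p3, p4}.
Now take the ε-closure:
From p4 via ε: add p10.
From p10 via ε: add p12.
From p12 via ε: add p8.
From p8 via ε: add p5.
No new states can be added; the closed set is {p3, p4, p5, p8, p10, p12}.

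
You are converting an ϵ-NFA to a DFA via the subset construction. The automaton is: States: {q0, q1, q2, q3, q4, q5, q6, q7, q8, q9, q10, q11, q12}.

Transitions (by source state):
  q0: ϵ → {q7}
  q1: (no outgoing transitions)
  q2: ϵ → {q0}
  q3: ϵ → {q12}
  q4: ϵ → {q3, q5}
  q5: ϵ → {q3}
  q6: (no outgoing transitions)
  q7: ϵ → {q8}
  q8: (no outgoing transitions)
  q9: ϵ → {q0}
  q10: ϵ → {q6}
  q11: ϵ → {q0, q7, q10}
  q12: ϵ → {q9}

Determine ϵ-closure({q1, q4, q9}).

Start with {q1, q4, q9}.
From q4 via ϵ: add q3, q5.
From q9 via ϵ: add q0.
From q0 via ϵ: add q7.
From q3 via ϵ: add q12.
From q7 via ϵ: add q8.
No new states can be added; the closed set is {q0, q1, q3, q4, q5, q7, q8, q9, q12}.

{q0, q1, q3, q4, q5, q7, q8, q9, q12}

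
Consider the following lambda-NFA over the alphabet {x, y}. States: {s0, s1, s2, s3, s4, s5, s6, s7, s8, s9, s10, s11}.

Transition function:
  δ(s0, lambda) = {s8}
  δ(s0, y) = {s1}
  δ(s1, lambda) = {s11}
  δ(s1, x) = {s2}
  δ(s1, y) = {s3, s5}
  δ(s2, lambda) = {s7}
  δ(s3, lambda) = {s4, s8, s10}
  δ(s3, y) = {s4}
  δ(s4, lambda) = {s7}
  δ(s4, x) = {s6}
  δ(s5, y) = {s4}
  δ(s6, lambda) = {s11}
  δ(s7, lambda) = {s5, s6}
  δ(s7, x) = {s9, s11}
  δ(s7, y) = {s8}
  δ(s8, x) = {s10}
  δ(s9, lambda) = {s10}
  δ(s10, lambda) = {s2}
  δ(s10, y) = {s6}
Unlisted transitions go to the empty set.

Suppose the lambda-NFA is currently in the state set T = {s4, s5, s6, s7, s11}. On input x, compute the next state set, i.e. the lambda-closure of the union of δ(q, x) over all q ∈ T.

s4 on x → {s6}.
s7 on x → {s9, s11}.
No x-transition from s5, s6, s11.
Union after reading x: {s6, s9, s11}.
Now take the lambda-closure:
From s9 via lambda: add s10.
From s10 via lambda: add s2.
From s2 via lambda: add s7.
From s7 via lambda: add s5.
No new states can be added; the closed set is {s2, s5, s6, s7, s9, s10, s11}.

{s2, s5, s6, s7, s9, s10, s11}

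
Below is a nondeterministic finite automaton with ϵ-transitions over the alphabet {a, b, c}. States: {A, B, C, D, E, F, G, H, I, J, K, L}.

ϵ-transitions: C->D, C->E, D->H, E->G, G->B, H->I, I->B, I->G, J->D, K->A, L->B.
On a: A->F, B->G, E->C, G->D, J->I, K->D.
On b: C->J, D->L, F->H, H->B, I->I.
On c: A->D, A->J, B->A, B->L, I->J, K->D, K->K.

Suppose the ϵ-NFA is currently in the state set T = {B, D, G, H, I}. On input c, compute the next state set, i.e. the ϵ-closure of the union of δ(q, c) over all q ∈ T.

B on c → {A, L}.
I on c → {J}.
No c-transition from D, G, H.
Union after reading c: {A, J, L}.
Now take the ϵ-closure:
From J via ϵ: add D.
From L via ϵ: add B.
From D via ϵ: add H.
From H via ϵ: add I.
From I via ϵ: add G.
No new states can be added; the closed set is {A, B, D, G, H, I, J, L}.

{A, B, D, G, H, I, J, L}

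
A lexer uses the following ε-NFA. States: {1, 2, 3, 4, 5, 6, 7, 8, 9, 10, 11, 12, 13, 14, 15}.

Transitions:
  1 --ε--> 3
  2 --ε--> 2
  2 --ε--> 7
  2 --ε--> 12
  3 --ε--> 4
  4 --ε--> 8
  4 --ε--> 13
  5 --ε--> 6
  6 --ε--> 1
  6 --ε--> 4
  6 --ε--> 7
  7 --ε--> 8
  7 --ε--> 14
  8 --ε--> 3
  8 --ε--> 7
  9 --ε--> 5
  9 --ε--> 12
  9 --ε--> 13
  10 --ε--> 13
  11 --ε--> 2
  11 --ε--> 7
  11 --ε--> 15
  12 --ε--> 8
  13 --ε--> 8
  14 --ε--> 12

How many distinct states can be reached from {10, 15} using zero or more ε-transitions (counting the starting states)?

Start with {10, 15}.
From 10 via ε: add 13.
From 13 via ε: add 8.
From 8 via ε: add 3, 7.
From 3 via ε: add 4.
From 7 via ε: add 14.
From 14 via ε: add 12.
ε-closure = {3, 4, 7, 8, 10, 12, 13, 14, 15}, which has 9 states.

9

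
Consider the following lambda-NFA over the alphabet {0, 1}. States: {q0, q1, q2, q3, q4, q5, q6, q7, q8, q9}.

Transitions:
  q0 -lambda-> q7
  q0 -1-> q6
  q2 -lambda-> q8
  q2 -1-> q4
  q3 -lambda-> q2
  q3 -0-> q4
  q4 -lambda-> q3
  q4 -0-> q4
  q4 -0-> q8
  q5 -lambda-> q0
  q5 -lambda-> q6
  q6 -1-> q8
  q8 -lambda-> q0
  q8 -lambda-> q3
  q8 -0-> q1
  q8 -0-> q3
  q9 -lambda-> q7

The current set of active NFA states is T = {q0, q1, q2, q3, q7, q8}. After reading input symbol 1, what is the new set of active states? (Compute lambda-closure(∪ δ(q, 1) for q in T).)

{q0, q2, q3, q4, q6, q7, q8}

q0 on 1 → {q6}.
q2 on 1 → {q4}.
No 1-transition from q1, q3, q7, q8.
Union after reading 1: {q4, q6}.
Now take the lambda-closure:
From q4 via lambda: add q3.
From q3 via lambda: add q2.
From q2 via lambda: add q8.
From q8 via lambda: add q0.
From q0 via lambda: add q7.
No new states can be added; the closed set is {q0, q2, q3, q4, q6, q7, q8}.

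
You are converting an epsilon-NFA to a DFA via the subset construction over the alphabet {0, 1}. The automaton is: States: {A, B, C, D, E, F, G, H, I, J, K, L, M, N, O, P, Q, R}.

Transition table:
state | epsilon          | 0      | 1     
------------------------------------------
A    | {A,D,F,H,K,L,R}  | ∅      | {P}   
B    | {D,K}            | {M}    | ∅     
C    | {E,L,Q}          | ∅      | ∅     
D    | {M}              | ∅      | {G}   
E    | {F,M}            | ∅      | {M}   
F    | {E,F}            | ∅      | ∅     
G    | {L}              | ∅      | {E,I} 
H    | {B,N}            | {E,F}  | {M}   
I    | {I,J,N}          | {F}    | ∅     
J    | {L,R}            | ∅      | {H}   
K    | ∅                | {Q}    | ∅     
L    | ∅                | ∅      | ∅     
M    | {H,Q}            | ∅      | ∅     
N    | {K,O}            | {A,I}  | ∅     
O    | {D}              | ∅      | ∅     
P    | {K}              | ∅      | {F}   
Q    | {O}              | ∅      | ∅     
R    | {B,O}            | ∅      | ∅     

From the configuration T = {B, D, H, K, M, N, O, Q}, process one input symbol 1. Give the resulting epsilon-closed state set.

D on 1 → {G}.
H on 1 → {M}.
No 1-transition from B, K, M, N, O, Q.
Union after reading 1: {G, M}.
Now take the epsilon-closure:
From G via epsilon: add L.
From M via epsilon: add H, Q.
From H via epsilon: add B, N.
From Q via epsilon: add O.
From B via epsilon: add D, K.
No new states can be added; the closed set is {B, D, G, H, K, L, M, N, O, Q}.

{B, D, G, H, K, L, M, N, O, Q}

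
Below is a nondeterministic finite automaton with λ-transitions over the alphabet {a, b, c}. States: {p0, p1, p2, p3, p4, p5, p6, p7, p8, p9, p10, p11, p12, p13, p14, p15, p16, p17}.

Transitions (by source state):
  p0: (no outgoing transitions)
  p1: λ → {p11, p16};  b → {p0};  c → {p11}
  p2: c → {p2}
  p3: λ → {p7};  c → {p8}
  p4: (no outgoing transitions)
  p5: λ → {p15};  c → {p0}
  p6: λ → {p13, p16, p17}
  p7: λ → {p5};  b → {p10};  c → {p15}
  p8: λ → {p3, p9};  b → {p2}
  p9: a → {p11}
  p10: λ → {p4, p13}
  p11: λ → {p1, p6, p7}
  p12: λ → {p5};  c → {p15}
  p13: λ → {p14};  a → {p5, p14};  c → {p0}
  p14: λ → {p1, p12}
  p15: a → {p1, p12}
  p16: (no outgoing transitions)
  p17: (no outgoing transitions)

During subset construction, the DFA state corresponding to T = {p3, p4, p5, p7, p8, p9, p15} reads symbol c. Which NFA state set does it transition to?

p3 on c → {p8}.
p5 on c → {p0}.
p7 on c → {p15}.
No c-transition from p4, p8, p9, p15.
Union after reading c: {p0, p8, p15}.
Now take the λ-closure:
From p8 via λ: add p3, p9.
From p3 via λ: add p7.
From p7 via λ: add p5.
No new states can be added; the closed set is {p0, p3, p5, p7, p8, p9, p15}.

{p0, p3, p5, p7, p8, p9, p15}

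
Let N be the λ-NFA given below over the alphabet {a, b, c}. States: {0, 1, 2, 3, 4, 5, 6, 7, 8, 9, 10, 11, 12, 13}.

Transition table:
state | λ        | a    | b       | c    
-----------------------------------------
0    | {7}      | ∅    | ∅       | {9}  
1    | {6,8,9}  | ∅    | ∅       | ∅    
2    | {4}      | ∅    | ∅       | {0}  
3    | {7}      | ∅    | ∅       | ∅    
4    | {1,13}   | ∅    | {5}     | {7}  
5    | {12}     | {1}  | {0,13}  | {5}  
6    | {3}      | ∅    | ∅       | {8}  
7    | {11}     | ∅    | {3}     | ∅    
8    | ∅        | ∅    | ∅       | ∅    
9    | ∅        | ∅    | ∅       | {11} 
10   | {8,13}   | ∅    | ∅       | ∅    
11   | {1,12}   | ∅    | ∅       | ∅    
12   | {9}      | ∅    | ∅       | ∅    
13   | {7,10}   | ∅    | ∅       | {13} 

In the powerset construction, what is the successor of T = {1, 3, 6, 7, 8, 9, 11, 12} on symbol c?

6 on c → {8}.
9 on c → {11}.
No c-transition from 1, 3, 7, 8, 11, 12.
Union after reading c: {8, 11}.
Now take the λ-closure:
From 11 via λ: add 1, 12.
From 1 via λ: add 6, 9.
From 6 via λ: add 3.
From 3 via λ: add 7.
No new states can be added; the closed set is {1, 3, 6, 7, 8, 9, 11, 12}.

{1, 3, 6, 7, 8, 9, 11, 12}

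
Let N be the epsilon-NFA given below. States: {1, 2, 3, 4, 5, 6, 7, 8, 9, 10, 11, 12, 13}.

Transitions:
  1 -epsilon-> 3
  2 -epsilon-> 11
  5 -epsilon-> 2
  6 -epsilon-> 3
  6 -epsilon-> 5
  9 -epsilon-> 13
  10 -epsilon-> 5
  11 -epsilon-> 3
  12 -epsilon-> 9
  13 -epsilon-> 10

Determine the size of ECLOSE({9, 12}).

Start with {9, 12}.
From 9 via epsilon: add 13.
From 13 via epsilon: add 10.
From 10 via epsilon: add 5.
From 5 via epsilon: add 2.
From 2 via epsilon: add 11.
From 11 via epsilon: add 3.
epsilon-closure = {2, 3, 5, 9, 10, 11, 12, 13}, which has 8 states.

8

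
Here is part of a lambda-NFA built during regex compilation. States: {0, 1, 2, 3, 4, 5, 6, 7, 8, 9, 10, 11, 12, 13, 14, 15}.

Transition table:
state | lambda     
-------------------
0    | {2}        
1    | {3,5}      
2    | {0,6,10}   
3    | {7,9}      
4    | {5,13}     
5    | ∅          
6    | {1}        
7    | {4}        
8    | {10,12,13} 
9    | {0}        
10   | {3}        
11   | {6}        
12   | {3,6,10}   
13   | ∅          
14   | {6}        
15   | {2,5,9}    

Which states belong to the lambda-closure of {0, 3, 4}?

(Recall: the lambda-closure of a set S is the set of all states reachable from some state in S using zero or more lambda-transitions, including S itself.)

Start with {0, 3, 4}.
From 0 via lambda: add 2.
From 3 via lambda: add 7, 9.
From 4 via lambda: add 5, 13.
From 2 via lambda: add 6, 10.
From 6 via lambda: add 1.
No new states can be added; the closed set is {0, 1, 2, 3, 4, 5, 6, 7, 9, 10, 13}.

{0, 1, 2, 3, 4, 5, 6, 7, 9, 10, 13}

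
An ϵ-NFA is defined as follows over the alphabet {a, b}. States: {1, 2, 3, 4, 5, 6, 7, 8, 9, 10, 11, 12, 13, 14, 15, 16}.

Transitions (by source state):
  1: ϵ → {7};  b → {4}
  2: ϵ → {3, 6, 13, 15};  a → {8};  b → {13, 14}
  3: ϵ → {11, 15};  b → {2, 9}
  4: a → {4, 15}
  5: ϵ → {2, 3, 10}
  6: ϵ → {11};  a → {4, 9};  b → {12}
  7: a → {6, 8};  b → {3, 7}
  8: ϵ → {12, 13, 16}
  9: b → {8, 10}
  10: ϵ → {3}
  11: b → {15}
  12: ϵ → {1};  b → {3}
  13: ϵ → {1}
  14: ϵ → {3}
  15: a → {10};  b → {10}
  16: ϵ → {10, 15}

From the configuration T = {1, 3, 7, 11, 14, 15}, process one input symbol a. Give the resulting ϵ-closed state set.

7 on a → {6, 8}.
15 on a → {10}.
No a-transition from 1, 3, 11, 14.
Union after reading a: {6, 8, 10}.
Now take the ϵ-closure:
From 6 via ϵ: add 11.
From 8 via ϵ: add 12, 13, 16.
From 10 via ϵ: add 3.
From 3 via ϵ: add 15.
From 12 via ϵ: add 1.
From 1 via ϵ: add 7.
No new states can be added; the closed set is {1, 3, 6, 7, 8, 10, 11, 12, 13, 15, 16}.

{1, 3, 6, 7, 8, 10, 11, 12, 13, 15, 16}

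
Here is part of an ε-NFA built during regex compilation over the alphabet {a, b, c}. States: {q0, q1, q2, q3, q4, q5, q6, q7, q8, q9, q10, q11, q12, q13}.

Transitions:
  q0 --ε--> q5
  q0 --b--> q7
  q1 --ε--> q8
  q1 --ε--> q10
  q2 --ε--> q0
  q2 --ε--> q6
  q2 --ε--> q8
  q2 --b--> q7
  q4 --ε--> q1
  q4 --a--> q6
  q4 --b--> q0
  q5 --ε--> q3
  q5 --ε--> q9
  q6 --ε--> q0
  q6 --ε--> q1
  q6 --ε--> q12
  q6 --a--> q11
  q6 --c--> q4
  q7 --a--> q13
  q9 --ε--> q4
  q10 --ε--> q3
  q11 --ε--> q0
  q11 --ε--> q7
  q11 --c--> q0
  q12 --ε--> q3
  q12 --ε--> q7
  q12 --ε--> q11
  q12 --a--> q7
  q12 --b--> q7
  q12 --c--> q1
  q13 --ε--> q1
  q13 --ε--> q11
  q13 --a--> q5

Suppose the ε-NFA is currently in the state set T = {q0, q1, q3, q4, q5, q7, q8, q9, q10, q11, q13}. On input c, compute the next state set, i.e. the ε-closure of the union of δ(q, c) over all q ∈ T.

{q0, q1, q3, q4, q5, q8, q9, q10}

q11 on c → {q0}.
No c-transition from q0, q1, q3, q4, q5, q7, q8, q9, q10, q13.
Union after reading c: {q0}.
Now take the ε-closure:
From q0 via ε: add q5.
From q5 via ε: add q3, q9.
From q9 via ε: add q4.
From q4 via ε: add q1.
From q1 via ε: add q8, q10.
No new states can be added; the closed set is {q0, q1, q3, q4, q5, q8, q9, q10}.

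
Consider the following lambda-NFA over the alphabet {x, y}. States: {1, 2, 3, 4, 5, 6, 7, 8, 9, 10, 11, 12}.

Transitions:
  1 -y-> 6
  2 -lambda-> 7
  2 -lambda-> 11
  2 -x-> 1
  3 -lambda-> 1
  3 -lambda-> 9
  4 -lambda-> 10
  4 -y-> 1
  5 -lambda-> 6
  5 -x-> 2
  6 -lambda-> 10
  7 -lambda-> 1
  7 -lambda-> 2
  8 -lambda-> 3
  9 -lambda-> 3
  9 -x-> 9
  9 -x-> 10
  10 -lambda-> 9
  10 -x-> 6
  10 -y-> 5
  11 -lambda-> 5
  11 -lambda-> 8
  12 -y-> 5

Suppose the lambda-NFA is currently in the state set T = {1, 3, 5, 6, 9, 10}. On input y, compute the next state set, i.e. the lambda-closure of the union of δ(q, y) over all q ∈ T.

1 on y → {6}.
10 on y → {5}.
No y-transition from 3, 5, 6, 9.
Union after reading y: {5, 6}.
Now take the lambda-closure:
From 6 via lambda: add 10.
From 10 via lambda: add 9.
From 9 via lambda: add 3.
From 3 via lambda: add 1.
No new states can be added; the closed set is {1, 3, 5, 6, 9, 10}.

{1, 3, 5, 6, 9, 10}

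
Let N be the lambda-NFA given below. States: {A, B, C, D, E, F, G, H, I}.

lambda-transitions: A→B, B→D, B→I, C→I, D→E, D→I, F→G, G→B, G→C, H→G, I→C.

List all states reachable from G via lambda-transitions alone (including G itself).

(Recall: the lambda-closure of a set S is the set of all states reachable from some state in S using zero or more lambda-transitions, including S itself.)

Start with {G}.
From G via lambda: add B, C.
From B via lambda: add D, I.
From D via lambda: add E.
No new states can be added; the closed set is {B, C, D, E, G, I}.

{B, C, D, E, G, I}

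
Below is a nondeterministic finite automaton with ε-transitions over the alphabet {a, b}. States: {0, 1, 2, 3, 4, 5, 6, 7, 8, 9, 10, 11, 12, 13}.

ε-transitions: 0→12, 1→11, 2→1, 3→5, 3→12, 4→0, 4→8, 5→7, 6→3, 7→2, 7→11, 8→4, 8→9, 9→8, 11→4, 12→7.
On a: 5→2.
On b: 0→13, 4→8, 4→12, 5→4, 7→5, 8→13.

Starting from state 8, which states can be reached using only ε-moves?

Start with {8}.
From 8 via ε: add 4, 9.
From 4 via ε: add 0.
From 0 via ε: add 12.
From 12 via ε: add 7.
From 7 via ε: add 2, 11.
From 2 via ε: add 1.
No new states can be added; the closed set is {0, 1, 2, 4, 7, 8, 9, 11, 12}.

{0, 1, 2, 4, 7, 8, 9, 11, 12}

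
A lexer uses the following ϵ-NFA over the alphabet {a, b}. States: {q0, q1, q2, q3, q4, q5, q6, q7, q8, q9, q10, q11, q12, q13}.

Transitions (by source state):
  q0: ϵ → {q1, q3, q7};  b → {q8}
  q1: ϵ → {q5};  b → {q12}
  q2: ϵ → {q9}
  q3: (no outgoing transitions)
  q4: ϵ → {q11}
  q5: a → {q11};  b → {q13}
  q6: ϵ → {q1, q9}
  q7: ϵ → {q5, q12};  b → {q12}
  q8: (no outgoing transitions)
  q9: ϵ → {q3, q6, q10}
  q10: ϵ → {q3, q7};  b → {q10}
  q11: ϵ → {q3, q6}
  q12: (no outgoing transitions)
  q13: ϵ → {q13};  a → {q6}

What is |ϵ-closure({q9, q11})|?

Start with {q9, q11}.
From q9 via ϵ: add q3, q6, q10.
From q6 via ϵ: add q1.
From q10 via ϵ: add q7.
From q1 via ϵ: add q5.
From q7 via ϵ: add q12.
ϵ-closure = {q1, q3, q5, q6, q7, q9, q10, q11, q12}, which has 9 states.

9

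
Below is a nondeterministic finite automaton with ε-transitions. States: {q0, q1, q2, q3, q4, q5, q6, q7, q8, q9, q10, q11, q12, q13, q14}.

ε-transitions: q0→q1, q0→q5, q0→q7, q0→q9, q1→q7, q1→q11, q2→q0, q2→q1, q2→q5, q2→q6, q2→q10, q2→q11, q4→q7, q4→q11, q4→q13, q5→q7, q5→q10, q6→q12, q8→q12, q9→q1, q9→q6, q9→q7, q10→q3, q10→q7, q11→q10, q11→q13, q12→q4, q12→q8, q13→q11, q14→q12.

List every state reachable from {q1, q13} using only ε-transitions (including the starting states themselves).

{q1, q3, q7, q10, q11, q13}

Start with {q1, q13}.
From q1 via ε: add q7, q11.
From q11 via ε: add q10.
From q10 via ε: add q3.
No new states can be added; the closed set is {q1, q3, q7, q10, q11, q13}.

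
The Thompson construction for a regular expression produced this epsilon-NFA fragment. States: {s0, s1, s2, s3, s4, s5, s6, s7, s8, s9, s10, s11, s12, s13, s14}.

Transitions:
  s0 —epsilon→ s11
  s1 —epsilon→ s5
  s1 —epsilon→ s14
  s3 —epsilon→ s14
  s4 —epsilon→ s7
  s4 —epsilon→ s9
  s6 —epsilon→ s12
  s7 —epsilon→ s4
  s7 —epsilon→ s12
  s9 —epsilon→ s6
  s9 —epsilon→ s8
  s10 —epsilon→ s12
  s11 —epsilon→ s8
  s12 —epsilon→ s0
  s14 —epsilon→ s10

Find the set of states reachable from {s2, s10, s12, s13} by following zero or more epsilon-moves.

Start with {s2, s10, s12, s13}.
From s12 via epsilon: add s0.
From s0 via epsilon: add s11.
From s11 via epsilon: add s8.
No new states can be added; the closed set is {s0, s2, s8, s10, s11, s12, s13}.

{s0, s2, s8, s10, s11, s12, s13}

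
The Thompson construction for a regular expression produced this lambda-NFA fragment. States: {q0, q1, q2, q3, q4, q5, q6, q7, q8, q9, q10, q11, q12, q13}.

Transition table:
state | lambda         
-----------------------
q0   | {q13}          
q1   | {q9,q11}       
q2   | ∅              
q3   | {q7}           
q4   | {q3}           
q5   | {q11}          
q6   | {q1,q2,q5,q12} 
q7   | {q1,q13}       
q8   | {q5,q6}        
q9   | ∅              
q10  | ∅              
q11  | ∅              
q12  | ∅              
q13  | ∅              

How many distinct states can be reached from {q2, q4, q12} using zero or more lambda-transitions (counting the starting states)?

9

Start with {q2, q4, q12}.
From q4 via lambda: add q3.
From q3 via lambda: add q7.
From q7 via lambda: add q1, q13.
From q1 via lambda: add q9, q11.
lambda-closure = {q1, q2, q3, q4, q7, q9, q11, q12, q13}, which has 9 states.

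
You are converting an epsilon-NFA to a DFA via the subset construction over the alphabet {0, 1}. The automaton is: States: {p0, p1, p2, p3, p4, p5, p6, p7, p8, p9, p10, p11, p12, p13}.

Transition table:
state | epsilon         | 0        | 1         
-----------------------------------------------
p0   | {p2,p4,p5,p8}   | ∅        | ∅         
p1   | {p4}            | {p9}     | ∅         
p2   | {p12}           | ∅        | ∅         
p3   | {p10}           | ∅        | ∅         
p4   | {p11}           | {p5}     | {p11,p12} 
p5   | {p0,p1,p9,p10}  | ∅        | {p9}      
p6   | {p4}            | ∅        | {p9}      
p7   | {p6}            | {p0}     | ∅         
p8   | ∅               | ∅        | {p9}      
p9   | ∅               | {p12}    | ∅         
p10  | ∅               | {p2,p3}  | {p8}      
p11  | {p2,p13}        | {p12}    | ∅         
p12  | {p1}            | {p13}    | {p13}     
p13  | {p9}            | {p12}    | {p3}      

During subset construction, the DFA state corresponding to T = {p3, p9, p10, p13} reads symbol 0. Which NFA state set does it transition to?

{p1, p2, p3, p4, p9, p10, p11, p12, p13}

p9 on 0 → {p12}.
p10 on 0 → {p2, p3}.
p13 on 0 → {p12}.
No 0-transition from p3.
Union after reading 0: {p2, p3, p12}.
Now take the epsilon-closure:
From p3 via epsilon: add p10.
From p12 via epsilon: add p1.
From p1 via epsilon: add p4.
From p4 via epsilon: add p11.
From p11 via epsilon: add p13.
From p13 via epsilon: add p9.
No new states can be added; the closed set is {p1, p2, p3, p4, p9, p10, p11, p12, p13}.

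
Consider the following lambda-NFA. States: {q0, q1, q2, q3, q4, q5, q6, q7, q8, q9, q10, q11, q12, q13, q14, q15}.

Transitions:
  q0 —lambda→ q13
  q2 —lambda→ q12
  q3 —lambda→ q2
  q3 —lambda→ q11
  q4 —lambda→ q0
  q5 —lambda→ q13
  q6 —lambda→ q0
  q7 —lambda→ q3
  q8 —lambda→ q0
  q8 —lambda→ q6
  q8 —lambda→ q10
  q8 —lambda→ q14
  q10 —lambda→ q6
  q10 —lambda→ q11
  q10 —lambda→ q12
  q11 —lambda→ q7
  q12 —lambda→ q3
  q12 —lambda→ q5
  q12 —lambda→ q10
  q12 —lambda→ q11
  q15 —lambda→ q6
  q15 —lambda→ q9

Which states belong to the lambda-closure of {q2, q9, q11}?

{q0, q2, q3, q5, q6, q7, q9, q10, q11, q12, q13}

Start with {q2, q9, q11}.
From q2 via lambda: add q12.
From q11 via lambda: add q7.
From q7 via lambda: add q3.
From q12 via lambda: add q5, q10.
From q5 via lambda: add q13.
From q10 via lambda: add q6.
From q6 via lambda: add q0.
No new states can be added; the closed set is {q0, q2, q3, q5, q6, q7, q9, q10, q11, q12, q13}.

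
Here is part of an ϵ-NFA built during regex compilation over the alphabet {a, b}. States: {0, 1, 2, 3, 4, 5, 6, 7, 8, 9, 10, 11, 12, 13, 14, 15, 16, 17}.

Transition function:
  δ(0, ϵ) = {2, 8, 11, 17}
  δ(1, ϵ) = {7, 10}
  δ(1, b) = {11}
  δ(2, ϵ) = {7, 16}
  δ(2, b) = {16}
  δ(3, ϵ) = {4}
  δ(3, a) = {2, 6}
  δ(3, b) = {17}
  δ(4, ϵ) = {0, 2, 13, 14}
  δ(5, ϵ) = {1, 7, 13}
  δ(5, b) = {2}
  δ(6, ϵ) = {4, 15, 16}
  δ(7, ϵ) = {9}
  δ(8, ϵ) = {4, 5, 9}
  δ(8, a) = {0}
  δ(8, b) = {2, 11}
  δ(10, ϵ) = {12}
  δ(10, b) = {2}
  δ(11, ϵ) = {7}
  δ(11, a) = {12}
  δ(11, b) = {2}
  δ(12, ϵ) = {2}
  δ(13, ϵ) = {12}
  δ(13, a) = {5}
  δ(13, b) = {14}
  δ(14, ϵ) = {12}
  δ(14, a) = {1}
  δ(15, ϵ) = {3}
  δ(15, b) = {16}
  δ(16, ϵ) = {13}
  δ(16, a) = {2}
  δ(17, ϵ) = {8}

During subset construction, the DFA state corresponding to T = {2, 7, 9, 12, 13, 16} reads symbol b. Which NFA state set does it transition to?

{2, 7, 9, 12, 13, 14, 16}

2 on b → {16}.
13 on b → {14}.
No b-transition from 7, 9, 12, 16.
Union after reading b: {14, 16}.
Now take the ϵ-closure:
From 14 via ϵ: add 12.
From 16 via ϵ: add 13.
From 12 via ϵ: add 2.
From 2 via ϵ: add 7.
From 7 via ϵ: add 9.
No new states can be added; the closed set is {2, 7, 9, 12, 13, 14, 16}.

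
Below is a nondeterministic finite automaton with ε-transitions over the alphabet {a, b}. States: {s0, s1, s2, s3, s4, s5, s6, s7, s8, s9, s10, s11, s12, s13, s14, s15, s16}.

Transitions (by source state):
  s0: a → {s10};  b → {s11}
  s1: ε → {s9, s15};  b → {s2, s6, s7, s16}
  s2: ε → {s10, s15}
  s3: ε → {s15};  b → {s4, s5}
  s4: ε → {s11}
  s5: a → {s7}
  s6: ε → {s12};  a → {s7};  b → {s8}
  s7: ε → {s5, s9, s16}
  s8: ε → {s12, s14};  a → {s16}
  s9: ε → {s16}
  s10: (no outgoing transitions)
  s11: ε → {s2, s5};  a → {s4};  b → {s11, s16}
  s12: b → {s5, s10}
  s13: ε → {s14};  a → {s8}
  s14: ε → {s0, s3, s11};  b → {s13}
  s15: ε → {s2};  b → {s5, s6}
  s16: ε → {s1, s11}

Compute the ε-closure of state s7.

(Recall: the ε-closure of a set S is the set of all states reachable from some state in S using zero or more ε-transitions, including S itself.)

{s1, s2, s5, s7, s9, s10, s11, s15, s16}

Start with {s7}.
From s7 via ε: add s5, s9, s16.
From s16 via ε: add s1, s11.
From s1 via ε: add s15.
From s11 via ε: add s2.
From s2 via ε: add s10.
No new states can be added; the closed set is {s1, s2, s5, s7, s9, s10, s11, s15, s16}.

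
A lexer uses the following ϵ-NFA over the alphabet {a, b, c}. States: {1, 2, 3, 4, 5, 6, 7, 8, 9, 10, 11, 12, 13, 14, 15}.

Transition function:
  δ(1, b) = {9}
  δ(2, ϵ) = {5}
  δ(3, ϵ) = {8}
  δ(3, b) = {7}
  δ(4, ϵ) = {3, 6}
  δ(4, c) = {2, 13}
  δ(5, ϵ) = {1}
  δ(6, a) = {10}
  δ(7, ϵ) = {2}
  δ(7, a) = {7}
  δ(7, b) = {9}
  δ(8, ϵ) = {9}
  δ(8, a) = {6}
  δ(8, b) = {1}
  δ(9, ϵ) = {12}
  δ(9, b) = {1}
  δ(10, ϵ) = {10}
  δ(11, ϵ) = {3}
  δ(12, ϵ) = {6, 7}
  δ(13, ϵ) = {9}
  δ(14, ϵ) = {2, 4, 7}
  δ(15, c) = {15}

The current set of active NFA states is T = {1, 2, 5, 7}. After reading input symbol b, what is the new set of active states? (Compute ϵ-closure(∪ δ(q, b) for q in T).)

{1, 2, 5, 6, 7, 9, 12}

1 on b → {9}.
7 on b → {9}.
No b-transition from 2, 5.
Union after reading b: {9}.
Now take the ϵ-closure:
From 9 via ϵ: add 12.
From 12 via ϵ: add 6, 7.
From 7 via ϵ: add 2.
From 2 via ϵ: add 5.
From 5 via ϵ: add 1.
No new states can be added; the closed set is {1, 2, 5, 6, 7, 9, 12}.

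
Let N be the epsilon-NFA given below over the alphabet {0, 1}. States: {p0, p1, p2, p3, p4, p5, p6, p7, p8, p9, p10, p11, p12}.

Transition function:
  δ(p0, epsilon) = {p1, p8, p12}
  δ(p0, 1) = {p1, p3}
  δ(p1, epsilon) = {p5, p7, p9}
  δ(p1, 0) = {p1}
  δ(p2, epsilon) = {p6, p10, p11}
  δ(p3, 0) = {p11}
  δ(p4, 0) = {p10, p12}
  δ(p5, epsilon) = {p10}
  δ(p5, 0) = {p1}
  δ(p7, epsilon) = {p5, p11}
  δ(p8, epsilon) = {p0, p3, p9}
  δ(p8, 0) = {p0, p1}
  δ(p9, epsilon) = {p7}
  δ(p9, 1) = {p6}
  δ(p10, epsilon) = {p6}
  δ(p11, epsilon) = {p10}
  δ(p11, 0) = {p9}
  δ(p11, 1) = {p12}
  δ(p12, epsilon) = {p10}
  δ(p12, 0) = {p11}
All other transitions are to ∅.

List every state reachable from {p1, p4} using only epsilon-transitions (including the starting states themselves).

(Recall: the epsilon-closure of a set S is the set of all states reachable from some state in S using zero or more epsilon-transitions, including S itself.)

{p1, p4, p5, p6, p7, p9, p10, p11}

Start with {p1, p4}.
From p1 via epsilon: add p5, p7, p9.
From p5 via epsilon: add p10.
From p7 via epsilon: add p11.
From p10 via epsilon: add p6.
No new states can be added; the closed set is {p1, p4, p5, p6, p7, p9, p10, p11}.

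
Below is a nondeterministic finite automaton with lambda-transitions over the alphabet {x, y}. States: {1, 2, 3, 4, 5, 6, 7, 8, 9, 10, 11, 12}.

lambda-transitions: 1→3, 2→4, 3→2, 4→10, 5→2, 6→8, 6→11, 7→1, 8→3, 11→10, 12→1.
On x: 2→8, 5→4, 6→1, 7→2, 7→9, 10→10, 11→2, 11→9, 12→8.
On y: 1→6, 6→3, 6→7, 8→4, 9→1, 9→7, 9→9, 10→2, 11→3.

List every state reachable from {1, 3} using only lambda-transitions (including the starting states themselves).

Start with {1, 3}.
From 3 via lambda: add 2.
From 2 via lambda: add 4.
From 4 via lambda: add 10.
No new states can be added; the closed set is {1, 2, 3, 4, 10}.

{1, 2, 3, 4, 10}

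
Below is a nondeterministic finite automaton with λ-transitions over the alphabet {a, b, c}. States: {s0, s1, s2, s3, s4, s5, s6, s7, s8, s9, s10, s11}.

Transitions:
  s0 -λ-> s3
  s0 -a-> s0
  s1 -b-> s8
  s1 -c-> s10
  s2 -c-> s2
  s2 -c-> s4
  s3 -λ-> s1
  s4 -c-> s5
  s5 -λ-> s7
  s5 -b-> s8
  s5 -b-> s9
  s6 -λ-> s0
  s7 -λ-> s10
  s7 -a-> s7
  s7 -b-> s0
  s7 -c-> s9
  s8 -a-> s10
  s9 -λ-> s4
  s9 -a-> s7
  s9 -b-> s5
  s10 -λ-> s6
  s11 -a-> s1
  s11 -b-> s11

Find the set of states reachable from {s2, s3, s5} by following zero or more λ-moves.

{s0, s1, s2, s3, s5, s6, s7, s10}

Start with {s2, s3, s5}.
From s3 via λ: add s1.
From s5 via λ: add s7.
From s7 via λ: add s10.
From s10 via λ: add s6.
From s6 via λ: add s0.
No new states can be added; the closed set is {s0, s1, s2, s3, s5, s6, s7, s10}.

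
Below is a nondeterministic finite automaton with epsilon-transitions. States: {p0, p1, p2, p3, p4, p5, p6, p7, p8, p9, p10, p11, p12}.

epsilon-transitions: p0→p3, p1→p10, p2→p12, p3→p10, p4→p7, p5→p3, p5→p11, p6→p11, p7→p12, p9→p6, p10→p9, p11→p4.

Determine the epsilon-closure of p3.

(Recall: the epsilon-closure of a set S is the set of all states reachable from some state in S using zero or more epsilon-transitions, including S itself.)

{p3, p4, p6, p7, p9, p10, p11, p12}

Start with {p3}.
From p3 via epsilon: add p10.
From p10 via epsilon: add p9.
From p9 via epsilon: add p6.
From p6 via epsilon: add p11.
From p11 via epsilon: add p4.
From p4 via epsilon: add p7.
From p7 via epsilon: add p12.
No new states can be added; the closed set is {p3, p4, p6, p7, p9, p10, p11, p12}.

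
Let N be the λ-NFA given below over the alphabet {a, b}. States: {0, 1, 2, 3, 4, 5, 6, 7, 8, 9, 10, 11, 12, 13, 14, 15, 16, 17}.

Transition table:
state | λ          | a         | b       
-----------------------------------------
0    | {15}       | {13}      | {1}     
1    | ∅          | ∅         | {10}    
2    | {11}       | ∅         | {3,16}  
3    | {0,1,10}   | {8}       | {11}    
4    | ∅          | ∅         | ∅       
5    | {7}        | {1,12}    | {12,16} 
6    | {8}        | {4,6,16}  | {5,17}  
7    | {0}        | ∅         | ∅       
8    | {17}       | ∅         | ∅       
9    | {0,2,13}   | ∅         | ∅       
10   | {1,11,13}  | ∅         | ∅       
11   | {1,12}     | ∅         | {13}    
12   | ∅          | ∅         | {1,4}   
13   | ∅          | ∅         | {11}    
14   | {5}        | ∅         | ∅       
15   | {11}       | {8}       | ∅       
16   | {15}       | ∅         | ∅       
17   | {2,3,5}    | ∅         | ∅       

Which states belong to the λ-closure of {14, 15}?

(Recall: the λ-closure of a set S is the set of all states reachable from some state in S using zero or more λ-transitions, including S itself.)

Start with {14, 15}.
From 14 via λ: add 5.
From 15 via λ: add 11.
From 5 via λ: add 7.
From 11 via λ: add 1, 12.
From 7 via λ: add 0.
No new states can be added; the closed set is {0, 1, 5, 7, 11, 12, 14, 15}.

{0, 1, 5, 7, 11, 12, 14, 15}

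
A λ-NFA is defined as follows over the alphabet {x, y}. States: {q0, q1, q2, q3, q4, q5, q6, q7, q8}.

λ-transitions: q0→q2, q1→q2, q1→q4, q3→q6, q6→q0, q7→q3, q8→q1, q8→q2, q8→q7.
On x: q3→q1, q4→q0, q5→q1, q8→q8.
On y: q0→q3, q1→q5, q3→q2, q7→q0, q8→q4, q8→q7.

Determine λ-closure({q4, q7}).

Start with {q4, q7}.
From q7 via λ: add q3.
From q3 via λ: add q6.
From q6 via λ: add q0.
From q0 via λ: add q2.
No new states can be added; the closed set is {q0, q2, q3, q4, q6, q7}.

{q0, q2, q3, q4, q6, q7}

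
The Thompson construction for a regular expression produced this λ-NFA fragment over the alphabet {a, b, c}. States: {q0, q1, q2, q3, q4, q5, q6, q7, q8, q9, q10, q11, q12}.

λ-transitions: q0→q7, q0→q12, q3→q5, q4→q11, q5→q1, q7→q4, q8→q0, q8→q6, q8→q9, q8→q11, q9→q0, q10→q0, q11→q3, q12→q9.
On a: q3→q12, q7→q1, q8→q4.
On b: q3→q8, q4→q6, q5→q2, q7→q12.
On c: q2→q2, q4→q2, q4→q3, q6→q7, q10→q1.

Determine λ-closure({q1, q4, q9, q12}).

Start with {q1, q4, q9, q12}.
From q4 via λ: add q11.
From q9 via λ: add q0.
From q0 via λ: add q7.
From q11 via λ: add q3.
From q3 via λ: add q5.
No new states can be added; the closed set is {q0, q1, q3, q4, q5, q7, q9, q11, q12}.

{q0, q1, q3, q4, q5, q7, q9, q11, q12}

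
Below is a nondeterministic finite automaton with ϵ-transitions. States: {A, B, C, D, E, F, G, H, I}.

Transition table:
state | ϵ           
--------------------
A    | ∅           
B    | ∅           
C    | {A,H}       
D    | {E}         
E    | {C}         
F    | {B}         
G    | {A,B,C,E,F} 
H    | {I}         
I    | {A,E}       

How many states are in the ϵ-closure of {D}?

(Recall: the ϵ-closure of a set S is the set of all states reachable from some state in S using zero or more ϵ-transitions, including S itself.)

6

Start with {D}.
From D via ϵ: add E.
From E via ϵ: add C.
From C via ϵ: add A, H.
From H via ϵ: add I.
ϵ-closure = {A, C, D, E, H, I}, which has 6 states.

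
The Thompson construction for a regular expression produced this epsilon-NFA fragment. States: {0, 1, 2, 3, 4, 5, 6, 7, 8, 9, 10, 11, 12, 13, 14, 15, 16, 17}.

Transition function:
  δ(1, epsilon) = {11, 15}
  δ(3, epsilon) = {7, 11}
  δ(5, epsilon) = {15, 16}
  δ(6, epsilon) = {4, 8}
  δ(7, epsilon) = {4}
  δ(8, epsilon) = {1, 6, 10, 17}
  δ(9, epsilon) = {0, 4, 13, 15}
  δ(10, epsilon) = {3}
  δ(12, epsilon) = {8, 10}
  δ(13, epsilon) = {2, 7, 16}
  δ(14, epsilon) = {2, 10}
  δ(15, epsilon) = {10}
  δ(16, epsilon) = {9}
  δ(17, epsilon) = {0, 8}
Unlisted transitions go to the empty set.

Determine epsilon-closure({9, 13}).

{0, 2, 3, 4, 7, 9, 10, 11, 13, 15, 16}

Start with {9, 13}.
From 9 via epsilon: add 0, 4, 15.
From 13 via epsilon: add 2, 7, 16.
From 15 via epsilon: add 10.
From 10 via epsilon: add 3.
From 3 via epsilon: add 11.
No new states can be added; the closed set is {0, 2, 3, 4, 7, 9, 10, 11, 13, 15, 16}.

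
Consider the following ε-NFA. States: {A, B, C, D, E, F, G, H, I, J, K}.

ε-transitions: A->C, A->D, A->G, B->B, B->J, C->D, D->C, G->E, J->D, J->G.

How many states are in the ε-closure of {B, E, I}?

7

Start with {B, E, I}.
From B via ε: add J.
From J via ε: add D, G.
From D via ε: add C.
ε-closure = {B, C, D, E, G, I, J}, which has 7 states.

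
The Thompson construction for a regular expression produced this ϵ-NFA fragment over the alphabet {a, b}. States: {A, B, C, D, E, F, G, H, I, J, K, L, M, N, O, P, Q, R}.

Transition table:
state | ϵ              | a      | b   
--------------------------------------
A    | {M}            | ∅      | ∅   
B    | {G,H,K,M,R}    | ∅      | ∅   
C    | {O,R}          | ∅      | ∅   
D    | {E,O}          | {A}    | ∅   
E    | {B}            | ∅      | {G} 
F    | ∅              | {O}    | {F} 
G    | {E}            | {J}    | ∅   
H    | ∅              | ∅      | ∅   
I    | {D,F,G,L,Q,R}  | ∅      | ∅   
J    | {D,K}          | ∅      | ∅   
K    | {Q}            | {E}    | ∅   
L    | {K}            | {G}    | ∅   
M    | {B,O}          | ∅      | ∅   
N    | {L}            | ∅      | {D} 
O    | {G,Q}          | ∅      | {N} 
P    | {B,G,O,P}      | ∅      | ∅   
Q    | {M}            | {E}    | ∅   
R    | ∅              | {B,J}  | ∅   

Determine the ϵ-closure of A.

{A, B, E, G, H, K, M, O, Q, R}

Start with {A}.
From A via ϵ: add M.
From M via ϵ: add B, O.
From B via ϵ: add G, H, K, R.
From O via ϵ: add Q.
From G via ϵ: add E.
No new states can be added; the closed set is {A, B, E, G, H, K, M, O, Q, R}.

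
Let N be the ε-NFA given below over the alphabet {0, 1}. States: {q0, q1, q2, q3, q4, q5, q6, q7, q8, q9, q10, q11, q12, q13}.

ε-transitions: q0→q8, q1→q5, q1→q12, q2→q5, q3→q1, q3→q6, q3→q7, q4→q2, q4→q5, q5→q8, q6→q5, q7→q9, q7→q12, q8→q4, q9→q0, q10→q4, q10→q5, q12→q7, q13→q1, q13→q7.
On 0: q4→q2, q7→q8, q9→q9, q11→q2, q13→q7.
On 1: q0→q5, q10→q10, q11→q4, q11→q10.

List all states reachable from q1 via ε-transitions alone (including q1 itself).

Start with {q1}.
From q1 via ε: add q5, q12.
From q5 via ε: add q8.
From q12 via ε: add q7.
From q7 via ε: add q9.
From q8 via ε: add q4.
From q4 via ε: add q2.
From q9 via ε: add q0.
No new states can be added; the closed set is {q0, q1, q2, q4, q5, q7, q8, q9, q12}.

{q0, q1, q2, q4, q5, q7, q8, q9, q12}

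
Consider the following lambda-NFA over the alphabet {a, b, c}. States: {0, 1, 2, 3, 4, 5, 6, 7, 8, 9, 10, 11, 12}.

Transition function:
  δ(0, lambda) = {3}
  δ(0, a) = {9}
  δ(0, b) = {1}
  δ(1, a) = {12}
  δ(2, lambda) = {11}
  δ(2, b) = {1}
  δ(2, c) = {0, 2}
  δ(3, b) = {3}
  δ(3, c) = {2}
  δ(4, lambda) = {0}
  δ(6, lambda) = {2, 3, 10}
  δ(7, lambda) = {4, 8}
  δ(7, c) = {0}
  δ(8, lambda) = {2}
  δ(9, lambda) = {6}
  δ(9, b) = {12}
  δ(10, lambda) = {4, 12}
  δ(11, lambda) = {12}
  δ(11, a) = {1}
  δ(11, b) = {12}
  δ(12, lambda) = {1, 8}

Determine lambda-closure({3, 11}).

{1, 2, 3, 8, 11, 12}

Start with {3, 11}.
From 11 via lambda: add 12.
From 12 via lambda: add 1, 8.
From 8 via lambda: add 2.
No new states can be added; the closed set is {1, 2, 3, 8, 11, 12}.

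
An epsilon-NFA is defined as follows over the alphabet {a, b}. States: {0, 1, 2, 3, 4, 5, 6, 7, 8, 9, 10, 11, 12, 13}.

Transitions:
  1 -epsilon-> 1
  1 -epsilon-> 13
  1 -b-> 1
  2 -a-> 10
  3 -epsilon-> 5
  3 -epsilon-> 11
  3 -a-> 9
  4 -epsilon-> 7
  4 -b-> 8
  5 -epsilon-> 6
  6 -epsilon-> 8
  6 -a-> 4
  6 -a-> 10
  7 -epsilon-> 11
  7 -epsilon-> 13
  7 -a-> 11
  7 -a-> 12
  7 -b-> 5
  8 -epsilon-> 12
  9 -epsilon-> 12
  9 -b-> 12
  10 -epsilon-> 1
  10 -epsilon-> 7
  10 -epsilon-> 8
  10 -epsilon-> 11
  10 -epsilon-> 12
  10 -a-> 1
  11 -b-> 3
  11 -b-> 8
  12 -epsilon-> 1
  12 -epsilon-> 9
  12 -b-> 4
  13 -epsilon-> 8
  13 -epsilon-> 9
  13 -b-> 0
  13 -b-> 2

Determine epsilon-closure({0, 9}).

Start with {0, 9}.
From 9 via epsilon: add 12.
From 12 via epsilon: add 1.
From 1 via epsilon: add 13.
From 13 via epsilon: add 8.
No new states can be added; the closed set is {0, 1, 8, 9, 12, 13}.

{0, 1, 8, 9, 12, 13}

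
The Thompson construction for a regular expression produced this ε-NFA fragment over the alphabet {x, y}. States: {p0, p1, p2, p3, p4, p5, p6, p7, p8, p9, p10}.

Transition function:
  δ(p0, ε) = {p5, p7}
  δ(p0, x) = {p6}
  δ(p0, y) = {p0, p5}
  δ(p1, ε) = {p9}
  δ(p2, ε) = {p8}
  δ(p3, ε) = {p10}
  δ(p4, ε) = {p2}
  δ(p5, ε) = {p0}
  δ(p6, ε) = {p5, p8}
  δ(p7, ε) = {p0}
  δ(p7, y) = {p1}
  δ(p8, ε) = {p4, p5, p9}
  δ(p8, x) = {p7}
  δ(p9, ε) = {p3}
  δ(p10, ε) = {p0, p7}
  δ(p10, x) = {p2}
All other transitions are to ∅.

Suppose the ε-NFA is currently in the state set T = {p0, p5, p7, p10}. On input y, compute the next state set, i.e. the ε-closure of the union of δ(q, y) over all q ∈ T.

p0 on y → {p0, p5}.
p7 on y → {p1}.
No y-transition from p5, p10.
Union after reading y: {p0, p1, p5}.
Now take the ε-closure:
From p0 via ε: add p7.
From p1 via ε: add p9.
From p9 via ε: add p3.
From p3 via ε: add p10.
No new states can be added; the closed set is {p0, p1, p3, p5, p7, p9, p10}.

{p0, p1, p3, p5, p7, p9, p10}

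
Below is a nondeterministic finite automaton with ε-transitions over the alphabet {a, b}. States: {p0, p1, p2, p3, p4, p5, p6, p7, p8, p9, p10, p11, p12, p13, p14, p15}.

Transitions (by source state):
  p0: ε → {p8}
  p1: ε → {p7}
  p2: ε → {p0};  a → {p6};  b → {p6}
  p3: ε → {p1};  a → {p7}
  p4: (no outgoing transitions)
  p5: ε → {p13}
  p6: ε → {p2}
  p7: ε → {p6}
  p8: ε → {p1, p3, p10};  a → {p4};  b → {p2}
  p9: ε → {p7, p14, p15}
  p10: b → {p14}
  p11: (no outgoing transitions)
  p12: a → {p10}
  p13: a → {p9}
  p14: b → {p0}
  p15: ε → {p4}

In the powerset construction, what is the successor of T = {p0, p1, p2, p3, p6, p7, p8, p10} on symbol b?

p2 on b → {p6}.
p8 on b → {p2}.
p10 on b → {p14}.
No b-transition from p0, p1, p3, p6, p7.
Union after reading b: {p2, p6, p14}.
Now take the ε-closure:
From p2 via ε: add p0.
From p0 via ε: add p8.
From p8 via ε: add p1, p3, p10.
From p1 via ε: add p7.
No new states can be added; the closed set is {p0, p1, p2, p3, p6, p7, p8, p10, p14}.

{p0, p1, p2, p3, p6, p7, p8, p10, p14}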